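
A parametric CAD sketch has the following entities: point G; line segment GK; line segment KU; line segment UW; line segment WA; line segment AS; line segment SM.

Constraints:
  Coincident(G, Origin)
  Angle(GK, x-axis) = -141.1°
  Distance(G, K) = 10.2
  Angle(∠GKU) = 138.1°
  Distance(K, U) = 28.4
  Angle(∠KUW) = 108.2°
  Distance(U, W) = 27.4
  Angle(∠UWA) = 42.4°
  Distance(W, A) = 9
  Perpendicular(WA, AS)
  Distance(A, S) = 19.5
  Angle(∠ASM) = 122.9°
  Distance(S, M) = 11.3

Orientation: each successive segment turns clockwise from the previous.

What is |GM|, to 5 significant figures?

57.633

G is at the origin; GK runs at -141.1° with length 10.2, so K = (-7.9381, -6.4052). ∠GKU = 138.1° gives KU at 177.00° from the x-axis; with |KU| = 28.4, U = (-36.299, -4.9189). ∠KUW = 108.2° gives UW at 105.20° from the x-axis; with |UW| = 27.4, W = (-43.483, 21.523). ∠UWA = 42.4° gives WA at -32.400° from the x-axis; with |WA| = 9.0, A = (-35.884, 16.700). The perpendicularity gives AS at right angles to WA, so AS runs at -122.40°; with |AS| = 19.5, S = (-46.333, 0.23573). ∠ASM = 122.9° gives SM at -179.50° from the x-axis; with |SM| = 11.3, M = (-57.632, 0.13712). Then |GM| = |M − G| = 57.633.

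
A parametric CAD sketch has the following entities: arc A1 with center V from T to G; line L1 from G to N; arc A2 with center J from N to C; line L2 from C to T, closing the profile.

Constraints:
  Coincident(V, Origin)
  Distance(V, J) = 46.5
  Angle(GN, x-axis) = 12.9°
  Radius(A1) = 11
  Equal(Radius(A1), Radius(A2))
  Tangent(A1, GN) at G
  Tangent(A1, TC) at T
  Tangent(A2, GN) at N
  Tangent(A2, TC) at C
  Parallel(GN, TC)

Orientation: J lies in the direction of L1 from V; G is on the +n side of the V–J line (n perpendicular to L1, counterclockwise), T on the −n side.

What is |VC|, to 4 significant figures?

47.78

The slot axis is L1's direction at 12.9°, so u = (cos 12.9°, sin 12.9°) = (0.9748, 0.2233) and n = (−sin 12.9°, cos 12.9°) = (-0.2233, 0.9748). V is at the origin and J lies 46.5 along u from V, so J = 46.5·u = (45.33, 10.38). Tangency of A1 to both parallel lines with radius 11.0 puts G and T at V ± 11.0·n: G = (-2.456, 10.72), T = (2.456, -10.72). Equal radii place N and C the same way about J: N = J + 11.0·n = (42.87, 21.10), C = J − 11.0·n = (47.78, -0.3412). Then |VC| = |C − V| = 47.78.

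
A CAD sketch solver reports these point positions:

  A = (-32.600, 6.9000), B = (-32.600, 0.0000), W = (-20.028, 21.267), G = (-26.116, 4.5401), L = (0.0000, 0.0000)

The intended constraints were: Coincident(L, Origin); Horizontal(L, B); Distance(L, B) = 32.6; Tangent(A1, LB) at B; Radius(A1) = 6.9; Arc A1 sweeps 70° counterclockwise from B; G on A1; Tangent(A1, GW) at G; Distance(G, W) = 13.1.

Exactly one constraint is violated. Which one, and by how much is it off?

Distance(G, W) = 13.1 — off by 4.70.

L = (0.00, 0.00) ✓; L.y = 0.00, B.y = 0.00 ✓; |LB| = 32.60 ✓; ∠(AB, BL) = 90.00° ✓; |AB| = 6.900 ✓; bearing(A→G) − bearing(A→B) = 70.00° ✓; |AG| = 6.900 ✓; ∠(AG, GW) = 90.00° ✓; |GW| = 17.80 ✗.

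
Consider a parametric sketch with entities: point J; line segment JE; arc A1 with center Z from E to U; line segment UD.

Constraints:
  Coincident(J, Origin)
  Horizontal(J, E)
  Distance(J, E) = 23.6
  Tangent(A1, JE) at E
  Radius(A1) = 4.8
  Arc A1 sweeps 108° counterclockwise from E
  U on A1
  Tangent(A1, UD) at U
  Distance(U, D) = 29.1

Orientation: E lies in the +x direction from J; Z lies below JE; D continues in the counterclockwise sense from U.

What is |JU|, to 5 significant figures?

20.045

A1 meets JE tangentially, so ZE is at right angles to JE, so Z = E + (0, -4.8) = (23.600, -4.8000). On A1, E sits at bearing 90° from Z; a 108° counterclockwise sweep puts U at bearing 198°, so U = Z + 4.8·(cos 198°, sin 198°) = (19.035, -6.2833). Then |JU| = |U − J| = 20.045.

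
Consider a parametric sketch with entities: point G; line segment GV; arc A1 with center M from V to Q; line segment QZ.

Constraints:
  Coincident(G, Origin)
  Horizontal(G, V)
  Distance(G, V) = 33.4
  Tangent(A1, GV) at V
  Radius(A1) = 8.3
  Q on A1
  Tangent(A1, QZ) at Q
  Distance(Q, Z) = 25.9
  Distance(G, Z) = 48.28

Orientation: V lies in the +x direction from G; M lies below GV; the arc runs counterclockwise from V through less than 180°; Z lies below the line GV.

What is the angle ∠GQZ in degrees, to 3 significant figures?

129°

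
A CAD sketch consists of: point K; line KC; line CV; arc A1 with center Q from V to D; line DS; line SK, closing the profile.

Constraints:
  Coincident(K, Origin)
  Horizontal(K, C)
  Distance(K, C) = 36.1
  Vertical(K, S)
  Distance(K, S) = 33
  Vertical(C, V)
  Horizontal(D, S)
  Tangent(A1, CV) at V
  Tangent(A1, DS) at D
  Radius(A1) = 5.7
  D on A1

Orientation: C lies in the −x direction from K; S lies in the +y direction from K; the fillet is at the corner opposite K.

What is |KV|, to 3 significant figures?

45.3

K is at the origin; KC is horizontal with |KC| = 36.1 and C on the −x side, so C = (-36.1, 0.00). KS is vertical with |KS| = 33.0 and S on the +y side, so S = (0.00, 33.0). The virtual corner opposite K is at (-36.1, 33.0). Since A1 is tangent to CV there, QV ⟂ CV and the tangent condition forces QD to be normal to DS, with radius 5.7, so the center Q sits 5.7 in from both sides at Q = (-30.4, 27.3). That places the tangent points at V = (-36.1, 27.3) on CV and D = (-30.4, 33.0) on DS. Then |KV| = |V − K| = 45.3.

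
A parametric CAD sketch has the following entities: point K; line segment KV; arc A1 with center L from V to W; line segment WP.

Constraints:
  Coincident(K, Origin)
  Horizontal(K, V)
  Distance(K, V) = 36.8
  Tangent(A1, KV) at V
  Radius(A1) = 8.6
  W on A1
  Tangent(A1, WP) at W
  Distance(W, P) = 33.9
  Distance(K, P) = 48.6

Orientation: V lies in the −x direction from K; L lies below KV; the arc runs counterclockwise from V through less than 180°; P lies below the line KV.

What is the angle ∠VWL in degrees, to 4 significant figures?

28.16°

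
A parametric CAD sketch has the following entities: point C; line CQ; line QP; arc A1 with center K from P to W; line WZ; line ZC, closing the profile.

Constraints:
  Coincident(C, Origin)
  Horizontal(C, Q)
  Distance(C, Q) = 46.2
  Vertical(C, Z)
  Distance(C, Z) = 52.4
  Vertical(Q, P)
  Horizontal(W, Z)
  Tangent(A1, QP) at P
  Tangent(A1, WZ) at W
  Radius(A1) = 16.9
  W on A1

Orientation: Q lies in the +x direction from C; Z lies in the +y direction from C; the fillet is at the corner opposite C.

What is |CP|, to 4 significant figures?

58.26

C is at the origin; CQ is horizontal with |CQ| = 46.2 and Q on the +x side, so Q = (46.20, 0.000). C and Z share the same x with |CZ| = 52.4 and Z on the +y side, so Z = (0.000, 52.40). The virtual corner opposite C is at (46.20, 52.40). A1 meets QP tangentially, so KP is at right angles to QP and A1 meets WZ tangentially, so KW is at right angles to WZ, with radius 16.9, so the center K sits 16.9 in from both sides at K = (29.30, 35.50). That places the tangent points at P = (46.20, 35.50) on QP and W = (29.30, 52.40) on WZ. Then |CP| = |P − C| = 58.26.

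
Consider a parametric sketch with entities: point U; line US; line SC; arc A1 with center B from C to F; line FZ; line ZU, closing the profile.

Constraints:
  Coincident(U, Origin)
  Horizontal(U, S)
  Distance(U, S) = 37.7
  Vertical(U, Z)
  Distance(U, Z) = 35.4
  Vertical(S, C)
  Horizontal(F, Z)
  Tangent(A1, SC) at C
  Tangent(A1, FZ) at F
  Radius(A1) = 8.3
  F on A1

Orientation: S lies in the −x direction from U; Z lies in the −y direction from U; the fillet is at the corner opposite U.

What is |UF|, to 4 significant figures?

46.02

U is at the origin; US is horizontal with |US| = 37.7 and S on the −x side, so S = (-37.70, 0.000). U and Z share the same x with |UZ| = 35.4 and Z on the −y side, so Z = (0.000, -35.40). The virtual corner opposite U is at (-37.70, -35.40). The tangent condition forces BC to be normal to SC and the tangent condition forces BF to be normal to FZ, with radius 8.3, so the center B sits 8.3 in from both sides at B = (-29.40, -27.10). That places the tangent points at C = (-37.70, -27.10) on SC and F = (-29.40, -35.40) on FZ. Then |UF| = |F − U| = 46.02.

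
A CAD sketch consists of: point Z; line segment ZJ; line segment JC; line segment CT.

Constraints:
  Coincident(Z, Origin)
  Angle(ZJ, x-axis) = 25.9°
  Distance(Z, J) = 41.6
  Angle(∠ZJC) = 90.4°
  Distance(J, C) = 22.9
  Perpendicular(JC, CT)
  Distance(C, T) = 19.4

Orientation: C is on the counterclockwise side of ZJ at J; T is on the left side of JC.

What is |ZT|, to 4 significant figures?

32.10

Z is at the origin; ZJ runs at 25.9° with length 41.6, so J = 41.6·(cos 25.9°, sin 25.9°) = (37.42, 18.17). ∠ZJC = 90.4°, so JC runs at 25.9° + (180° − 90.4°) = 115.5° from the x-axis; with |JC| = 22.9, C = J + 22.9·(cos 115.5°, sin 115.5°) = (27.56, 38.84). JC ⟂ CT; with |CT| = 19.4 on the left of JC, T = C + 19.4·(-0.9026, -0.4305) = (10.05, 30.49). Then |ZT| = |T − Z| = 32.10.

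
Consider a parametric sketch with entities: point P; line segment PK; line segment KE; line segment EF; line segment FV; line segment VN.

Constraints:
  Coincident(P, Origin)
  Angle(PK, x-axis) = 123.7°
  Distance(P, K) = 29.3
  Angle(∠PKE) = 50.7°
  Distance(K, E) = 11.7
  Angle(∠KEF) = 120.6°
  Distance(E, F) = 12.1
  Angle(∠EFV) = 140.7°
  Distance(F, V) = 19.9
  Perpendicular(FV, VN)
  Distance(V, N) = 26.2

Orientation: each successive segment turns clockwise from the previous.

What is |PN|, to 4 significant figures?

29.81

P is at the origin; PK runs at 123.7° with length 29.3, so K = (-16.26, 24.38). ∠PKE = 50.7° gives KE at -5.600° from the x-axis; with |KE| = 11.7, E = (-4.613, 23.23). ∠KEF = 120.6° gives EF at -65.00° from the x-axis; with |EF| = 12.1, F = (0.5009, 12.27). ∠EFV = 140.7° gives FV at -104.3° from the x-axis; with |FV| = 19.9, V = (-4.414, -7.015). FV ⟂ VN, so VN runs at 165.7°; with |VN| = 26.2, N = (-29.80, -0.5438). Then |PN| = |N − P| = 29.81.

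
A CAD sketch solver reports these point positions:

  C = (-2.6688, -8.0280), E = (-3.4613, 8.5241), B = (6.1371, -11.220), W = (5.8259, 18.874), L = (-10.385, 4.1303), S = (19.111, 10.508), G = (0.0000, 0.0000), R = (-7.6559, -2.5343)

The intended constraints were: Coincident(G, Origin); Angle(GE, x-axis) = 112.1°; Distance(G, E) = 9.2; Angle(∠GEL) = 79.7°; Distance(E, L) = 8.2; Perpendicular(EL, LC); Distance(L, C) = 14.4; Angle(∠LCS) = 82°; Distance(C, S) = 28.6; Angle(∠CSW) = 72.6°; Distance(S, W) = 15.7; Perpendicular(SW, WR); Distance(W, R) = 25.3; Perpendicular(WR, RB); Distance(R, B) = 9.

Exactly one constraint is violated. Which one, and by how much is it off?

Distance(R, B) = 9 — off by 7.30.

G = (0.00, 0.00) ✓; GE at 112.1° ✓; |GE| = 9.200 ✓; ∠GEL = 79.70° ✓; |EL| = 8.200 ✓; ∠(EL, LC) = 90.00° ✓; |LC| = 14.40 ✓; ∠LCS = 82.00° ✓; |CS| = 28.60 ✓; ∠CSW = 72.60° ✓; |SW| = 15.70 ✓; ∠(SW, WR) = 90.00° ✓; |WR| = 25.30 ✓; ∠(WR, RB) = 90.00° ✓; |RB| = 16.30 ✗.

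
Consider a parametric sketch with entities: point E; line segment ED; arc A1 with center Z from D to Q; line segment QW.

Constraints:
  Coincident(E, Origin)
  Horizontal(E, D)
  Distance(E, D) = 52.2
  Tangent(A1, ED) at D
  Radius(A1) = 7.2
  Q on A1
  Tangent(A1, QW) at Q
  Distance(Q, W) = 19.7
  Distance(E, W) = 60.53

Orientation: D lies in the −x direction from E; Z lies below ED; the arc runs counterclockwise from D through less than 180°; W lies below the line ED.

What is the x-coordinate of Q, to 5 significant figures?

-59.112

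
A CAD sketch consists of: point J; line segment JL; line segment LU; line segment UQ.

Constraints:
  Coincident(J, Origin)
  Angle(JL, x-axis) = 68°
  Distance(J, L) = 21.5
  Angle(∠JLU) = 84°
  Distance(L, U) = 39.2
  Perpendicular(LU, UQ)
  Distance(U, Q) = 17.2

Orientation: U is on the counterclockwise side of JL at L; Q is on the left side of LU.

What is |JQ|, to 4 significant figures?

37.19

J is at the origin; JL runs at 68.0° with length 21.5, so L = 21.5·(cos 68.0°, sin 68.0°) = (8.054, 19.93). ∠JLU = 84.0°, so LU runs at 68.0° + (180° − 84.0°) = 164.0° from the x-axis; with |LU| = 39.2, U = L + 39.2·(cos 164.0°, sin 164.0°) = (-29.63, 30.74). LU ⟂ UQ; with |UQ| = 17.2 on the left of LU, Q = U + 17.2·(-0.2756, -0.9613) = (-34.37, 14.21). Then |JQ| = |Q − J| = 37.19.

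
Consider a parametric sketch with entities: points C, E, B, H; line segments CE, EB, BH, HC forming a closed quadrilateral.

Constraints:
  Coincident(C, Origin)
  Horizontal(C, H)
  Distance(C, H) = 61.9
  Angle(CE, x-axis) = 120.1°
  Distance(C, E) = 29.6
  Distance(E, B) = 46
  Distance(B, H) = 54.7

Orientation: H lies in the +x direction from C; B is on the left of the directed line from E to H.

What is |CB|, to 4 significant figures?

51.04

Checks: |EB| = 46.00 ✓; |BH| = 54.70 ✓.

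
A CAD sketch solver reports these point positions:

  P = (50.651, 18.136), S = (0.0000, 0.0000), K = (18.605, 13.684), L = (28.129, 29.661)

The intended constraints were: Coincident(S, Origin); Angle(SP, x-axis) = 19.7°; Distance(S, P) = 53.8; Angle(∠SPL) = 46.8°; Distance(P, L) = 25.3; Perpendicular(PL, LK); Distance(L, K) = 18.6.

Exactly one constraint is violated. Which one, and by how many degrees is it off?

Perpendicular(PL, LK) — off by 3.70°.

S = (0.00, 0.00) ✓; SP at 19.70° ✓; |SP| = 53.80 ✓; ∠SPL = 46.80° ✓; |PL| = 25.30 ✓; ∠(PL, LK) = 86.30° ✗; |LK| = 18.60 ✓.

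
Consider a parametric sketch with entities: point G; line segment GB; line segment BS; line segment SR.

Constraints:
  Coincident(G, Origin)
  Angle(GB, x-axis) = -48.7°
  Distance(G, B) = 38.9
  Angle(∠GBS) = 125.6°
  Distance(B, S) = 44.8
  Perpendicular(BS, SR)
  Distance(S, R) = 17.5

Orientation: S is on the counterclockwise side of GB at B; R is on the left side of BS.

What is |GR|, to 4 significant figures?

68.91

G is at the origin; GB runs at -48.7° with length 38.9, so B = 38.9·(cos -48.7°, sin -48.7°) = (25.67, -29.22). ∠GBS = 125.6°, so BS runs at -48.7° + (180° − 125.6°) = 5.700° from the x-axis; with |BS| = 44.8, S = B + 44.8·(cos 5.700°, sin 5.700°) = (70.25, -24.77). BS is perpendicular to SR; with |SR| = 17.5 on the left of BS, R = S + 17.5·(-0.09932, 0.9951) = (68.51, -7.361). Then |GR| = |R − G| = 68.91.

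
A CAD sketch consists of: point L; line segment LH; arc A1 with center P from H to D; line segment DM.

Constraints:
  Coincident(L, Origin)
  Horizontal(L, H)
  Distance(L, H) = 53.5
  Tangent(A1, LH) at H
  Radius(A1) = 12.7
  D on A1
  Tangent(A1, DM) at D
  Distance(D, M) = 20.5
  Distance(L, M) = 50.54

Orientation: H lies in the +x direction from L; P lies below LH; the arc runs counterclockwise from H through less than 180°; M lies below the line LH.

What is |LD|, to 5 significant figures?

42.465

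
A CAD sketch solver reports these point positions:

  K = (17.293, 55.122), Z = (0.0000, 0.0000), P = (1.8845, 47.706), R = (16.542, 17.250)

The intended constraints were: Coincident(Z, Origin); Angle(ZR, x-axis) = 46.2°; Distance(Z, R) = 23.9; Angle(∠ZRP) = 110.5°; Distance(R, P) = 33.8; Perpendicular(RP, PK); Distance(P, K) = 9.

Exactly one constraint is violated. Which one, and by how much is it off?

Distance(P, K) = 9 — off by 8.10.

Z = (0.00, 0.00) ✓; ZR at 46.20° ✓; |ZR| = 23.90 ✓; ∠ZRP = 110.5° ✓; |RP| = 33.80 ✓; ∠(RP, PK) = 90.00° ✓; |PK| = 17.10 ✗.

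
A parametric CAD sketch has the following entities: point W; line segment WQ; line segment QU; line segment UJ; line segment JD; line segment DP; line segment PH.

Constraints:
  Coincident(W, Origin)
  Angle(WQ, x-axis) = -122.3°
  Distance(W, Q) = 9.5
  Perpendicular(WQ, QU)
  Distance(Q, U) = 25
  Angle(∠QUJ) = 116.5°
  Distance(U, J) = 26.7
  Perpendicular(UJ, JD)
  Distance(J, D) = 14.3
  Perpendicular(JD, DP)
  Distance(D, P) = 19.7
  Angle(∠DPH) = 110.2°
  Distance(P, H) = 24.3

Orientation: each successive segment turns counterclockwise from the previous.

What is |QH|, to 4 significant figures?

32.39

JD is perpendicular to DP, so DP runs at -148.8°; with |DP| = 19.7, P = (14.63, -5.531). ∠DPH = 110.2° gives PH at -79.00° from the x-axis; with |PH| = 24.3, H = (19.27, -29.38). Then |QH| = |H − Q| = 32.39.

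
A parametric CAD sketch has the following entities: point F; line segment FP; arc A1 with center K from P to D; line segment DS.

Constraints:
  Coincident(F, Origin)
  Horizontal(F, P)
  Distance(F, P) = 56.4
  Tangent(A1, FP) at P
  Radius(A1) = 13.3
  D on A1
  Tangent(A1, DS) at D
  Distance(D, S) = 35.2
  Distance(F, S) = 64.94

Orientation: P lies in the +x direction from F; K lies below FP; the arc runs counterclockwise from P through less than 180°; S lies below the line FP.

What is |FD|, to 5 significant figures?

45.112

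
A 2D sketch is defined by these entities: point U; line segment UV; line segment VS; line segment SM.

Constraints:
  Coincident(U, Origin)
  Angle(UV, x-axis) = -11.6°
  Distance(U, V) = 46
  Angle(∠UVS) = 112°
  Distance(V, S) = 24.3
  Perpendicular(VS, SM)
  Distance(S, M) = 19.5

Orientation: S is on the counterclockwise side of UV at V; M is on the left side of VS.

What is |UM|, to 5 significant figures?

47.548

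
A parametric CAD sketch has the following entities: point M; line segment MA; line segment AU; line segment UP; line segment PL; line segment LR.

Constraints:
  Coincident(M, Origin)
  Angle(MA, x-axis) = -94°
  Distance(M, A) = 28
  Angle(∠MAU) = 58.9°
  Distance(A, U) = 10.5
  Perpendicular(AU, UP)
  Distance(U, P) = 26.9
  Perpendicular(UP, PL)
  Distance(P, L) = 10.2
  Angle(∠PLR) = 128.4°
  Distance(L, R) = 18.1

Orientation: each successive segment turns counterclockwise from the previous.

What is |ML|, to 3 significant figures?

14.5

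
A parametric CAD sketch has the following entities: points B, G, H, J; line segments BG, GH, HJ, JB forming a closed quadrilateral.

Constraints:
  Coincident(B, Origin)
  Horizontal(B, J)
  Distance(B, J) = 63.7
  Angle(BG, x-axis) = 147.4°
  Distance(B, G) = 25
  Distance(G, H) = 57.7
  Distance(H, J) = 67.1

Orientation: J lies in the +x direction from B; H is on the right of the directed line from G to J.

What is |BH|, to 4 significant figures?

37.42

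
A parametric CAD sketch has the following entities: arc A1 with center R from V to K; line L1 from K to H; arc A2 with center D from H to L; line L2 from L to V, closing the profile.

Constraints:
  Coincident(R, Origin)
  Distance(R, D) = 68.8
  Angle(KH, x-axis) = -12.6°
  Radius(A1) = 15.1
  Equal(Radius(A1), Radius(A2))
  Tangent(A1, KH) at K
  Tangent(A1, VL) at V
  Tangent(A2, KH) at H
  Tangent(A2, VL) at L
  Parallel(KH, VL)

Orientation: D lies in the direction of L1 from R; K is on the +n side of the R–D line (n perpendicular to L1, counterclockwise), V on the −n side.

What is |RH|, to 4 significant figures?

70.44

The slot axis is L1's direction at -12.6°, so u = (cos -12.6°, sin -12.6°) = (0.9759, -0.2181) and n = (−sin -12.6°, cos -12.6°) = (0.2181, 0.9759). R is at the origin and D lies 68.8 along u from R, so D = 68.8·u = (67.14, -15.01). Tangency of A1 to both parallel lines with radius 15.1 puts K and V at R ± 15.1·n: K = (3.294, 14.74), V = (-3.294, -14.74). Equal radii place H and L the same way about D: H = D + 15.1·n = (70.44, -0.2719), L = D − 15.1·n = (63.85, -29.74). Then |RH| = |H − R| = 70.44.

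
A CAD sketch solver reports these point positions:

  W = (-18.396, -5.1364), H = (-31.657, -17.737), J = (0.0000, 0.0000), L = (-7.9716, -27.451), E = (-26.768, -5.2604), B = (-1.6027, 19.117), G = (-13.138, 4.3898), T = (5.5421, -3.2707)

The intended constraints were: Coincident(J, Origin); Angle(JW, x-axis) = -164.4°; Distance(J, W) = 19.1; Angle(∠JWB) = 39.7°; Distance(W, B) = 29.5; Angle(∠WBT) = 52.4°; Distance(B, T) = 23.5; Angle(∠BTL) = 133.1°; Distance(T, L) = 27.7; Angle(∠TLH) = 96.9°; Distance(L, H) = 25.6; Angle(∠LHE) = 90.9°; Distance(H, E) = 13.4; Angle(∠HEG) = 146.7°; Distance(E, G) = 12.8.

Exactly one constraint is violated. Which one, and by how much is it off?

Distance(E, G) = 12.8 — off by 3.90.

J = (0.00, 0.00) ✓; JW at -164.4° ✓; |JW| = 19.10 ✓; ∠JWB = 39.70° ✓; |WB| = 29.50 ✓; ∠WBT = 52.40° ✓; |BT| = 23.50 ✓; ∠BTL = 133.1° ✓; |TL| = 27.70 ✓; ∠TLH = 96.90° ✓; |LH| = 25.60 ✓; ∠LHE = 90.90° ✓; |HE| = 13.40 ✓; ∠HEG = 146.7° ✓; |EG| = 16.70 ✗.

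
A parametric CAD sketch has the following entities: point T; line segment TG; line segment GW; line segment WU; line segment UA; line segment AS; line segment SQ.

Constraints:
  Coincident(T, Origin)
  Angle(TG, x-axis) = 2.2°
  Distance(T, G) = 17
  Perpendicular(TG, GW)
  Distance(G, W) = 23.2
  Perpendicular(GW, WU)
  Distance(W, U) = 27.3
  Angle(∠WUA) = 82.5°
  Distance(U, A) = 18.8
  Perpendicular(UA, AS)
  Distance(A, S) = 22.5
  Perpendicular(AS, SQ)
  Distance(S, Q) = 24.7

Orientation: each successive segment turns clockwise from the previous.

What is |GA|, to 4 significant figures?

25.26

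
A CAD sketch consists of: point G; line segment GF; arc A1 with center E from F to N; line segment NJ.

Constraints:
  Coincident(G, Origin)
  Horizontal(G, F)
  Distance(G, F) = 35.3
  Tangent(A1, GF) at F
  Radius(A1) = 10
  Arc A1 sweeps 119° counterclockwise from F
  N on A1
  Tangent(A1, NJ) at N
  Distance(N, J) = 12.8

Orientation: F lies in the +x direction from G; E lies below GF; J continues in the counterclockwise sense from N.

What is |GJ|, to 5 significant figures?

41.850

G is at the origin; GF is horizontal with |GF| = 35.3 and F on the +x side, so F = (35.300, 0.0000). Tangency of A1 to GF means the radius EF is perpendicular to GF, so E = F + (0, -10) = (35.300, -10.000). On A1, F sits at bearing 90° from E; a 119° counterclockwise sweep puts N at bearing 209°, so N = E + 10.0·(cos 209°, sin 209°) = (26.554, -14.848). The tangent condition forces EN to be normal to NJ, so NJ runs along (−sin 209°, cos 209°); with |NJ| = 12.8, J = (32.759, -26.043). Then |GJ| = |J − G| = 41.850.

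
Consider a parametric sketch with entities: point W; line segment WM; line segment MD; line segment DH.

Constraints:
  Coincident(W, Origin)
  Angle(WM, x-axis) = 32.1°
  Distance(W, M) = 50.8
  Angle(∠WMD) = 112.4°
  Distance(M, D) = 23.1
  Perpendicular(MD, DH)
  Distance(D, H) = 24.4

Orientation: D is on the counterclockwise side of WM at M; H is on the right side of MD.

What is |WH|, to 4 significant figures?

83.04

W is at the origin; WM runs at 32.1° with length 50.8, so M = 50.8·(cos 32.1°, sin 32.1°) = (43.03, 27.00). ∠WMD = 112.4°, so MD runs at 32.1° + (180° − 112.4°) = 99.70° from the x-axis; with |MD| = 23.1, D = M + 23.1·(cos 99.70°, sin 99.70°) = (39.14, 49.76). The perpendicularity gives DH at right angles to MD; with |DH| = 24.4 on the right of MD, H = D + 24.4·(0.9857, 0.1685) = (63.19, 53.88). Then |WH| = |H − W| = 83.04.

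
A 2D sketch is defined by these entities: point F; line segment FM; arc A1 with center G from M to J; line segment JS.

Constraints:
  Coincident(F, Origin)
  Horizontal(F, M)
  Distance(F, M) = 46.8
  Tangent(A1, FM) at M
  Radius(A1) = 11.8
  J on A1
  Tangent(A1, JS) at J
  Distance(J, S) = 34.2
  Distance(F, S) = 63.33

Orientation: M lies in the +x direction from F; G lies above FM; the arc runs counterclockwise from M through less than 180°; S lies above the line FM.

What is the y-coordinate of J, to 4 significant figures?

17.17

F is at the origin; F and M share the same y with |FM| = 46.8 and M on the +x side, so M = (46.80, 0.000). A1 meets FM tangentially, so GM is at right angles to FM, so G = M + (0, 11.8) = (46.80, 11.80). Since GJ ⟂ JS (tangency), |GS| = √(11.8² + 34.2²) = 36.18 regardless of where J sits on A1. So S lies on both circle(F, 63.33) and circle(G, 36.18); the above-FM intersection is S = (41.75, 47.62). J is the foot of the tangent from S: J = (57.31, 17.17).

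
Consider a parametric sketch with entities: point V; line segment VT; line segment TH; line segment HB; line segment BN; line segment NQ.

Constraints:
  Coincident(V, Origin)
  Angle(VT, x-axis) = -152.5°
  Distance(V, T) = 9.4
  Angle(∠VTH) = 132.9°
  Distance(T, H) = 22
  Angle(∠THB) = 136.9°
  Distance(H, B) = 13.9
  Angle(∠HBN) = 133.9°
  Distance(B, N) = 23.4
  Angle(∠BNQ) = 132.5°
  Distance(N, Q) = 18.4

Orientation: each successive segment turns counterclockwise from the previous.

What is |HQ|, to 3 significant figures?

45.6

V is at the origin; VT runs at -152.5° with length 9.4, so T = (-8.34, -4.34). ∠VTH = 132.9° gives TH at -105° from the x-axis; with |TH| = 22.0, H = (-14.2, -25.6). ∠THB = 136.9° gives HB at -62.3° from the x-axis; with |HB| = 13.9, B = (-7.72, -37.9). ∠HBN = 133.9° gives BN at -16.2° from the x-axis; with |BN| = 23.4, N = (14.8, -44.4). ∠BNQ = 132.5° gives NQ at 31.3° from the x-axis; with |NQ| = 18.4, Q = (30.5, -34.8). Then |HQ| = |Q − H| = 45.6.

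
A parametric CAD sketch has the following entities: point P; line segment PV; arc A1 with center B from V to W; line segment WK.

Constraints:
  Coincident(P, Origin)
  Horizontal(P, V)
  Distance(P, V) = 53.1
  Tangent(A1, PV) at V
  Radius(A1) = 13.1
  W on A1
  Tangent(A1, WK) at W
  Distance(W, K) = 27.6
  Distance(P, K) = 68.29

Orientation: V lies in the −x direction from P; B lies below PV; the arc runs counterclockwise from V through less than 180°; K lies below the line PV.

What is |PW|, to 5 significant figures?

67.536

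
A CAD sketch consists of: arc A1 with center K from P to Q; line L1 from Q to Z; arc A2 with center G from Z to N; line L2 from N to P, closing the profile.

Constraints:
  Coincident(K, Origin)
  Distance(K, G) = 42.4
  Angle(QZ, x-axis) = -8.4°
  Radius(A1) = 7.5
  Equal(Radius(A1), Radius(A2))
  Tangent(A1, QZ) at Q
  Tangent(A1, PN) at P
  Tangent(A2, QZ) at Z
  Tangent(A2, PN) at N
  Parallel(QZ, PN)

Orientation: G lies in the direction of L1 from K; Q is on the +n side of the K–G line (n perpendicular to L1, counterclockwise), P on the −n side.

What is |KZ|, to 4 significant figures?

43.06

Tangency of A1 to both parallel lines with radius 7.5 puts Q and P at K ± 7.5·n: Q = (1.096, 7.420), P = (-1.096, -7.420). Equal radii place Z and N the same way about G: Z = G + 7.5·n = (43.04, 1.226), N = G − 7.5·n = (40.85, -13.61). Then |KZ| = |Z − K| = 43.06.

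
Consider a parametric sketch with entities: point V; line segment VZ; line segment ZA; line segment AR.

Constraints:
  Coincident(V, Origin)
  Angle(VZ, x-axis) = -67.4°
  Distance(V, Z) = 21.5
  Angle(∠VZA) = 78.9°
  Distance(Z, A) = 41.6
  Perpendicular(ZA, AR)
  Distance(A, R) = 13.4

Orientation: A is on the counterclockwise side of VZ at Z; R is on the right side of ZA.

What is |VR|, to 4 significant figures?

50.93

∠VZA = 78.9°, so ZA runs at -67.4° + (180° − 78.9°) = 33.70° from the x-axis; with |ZA| = 41.6, A = Z + 41.6·(cos 33.70°, sin 33.70°) = (42.87, 3.233). ZA is perpendicular to AR; with |AR| = 13.4 on the right of ZA, R = A + 13.4·(0.5548, -0.8320) = (50.31, -7.916). Then |VR| = |R − V| = 50.93.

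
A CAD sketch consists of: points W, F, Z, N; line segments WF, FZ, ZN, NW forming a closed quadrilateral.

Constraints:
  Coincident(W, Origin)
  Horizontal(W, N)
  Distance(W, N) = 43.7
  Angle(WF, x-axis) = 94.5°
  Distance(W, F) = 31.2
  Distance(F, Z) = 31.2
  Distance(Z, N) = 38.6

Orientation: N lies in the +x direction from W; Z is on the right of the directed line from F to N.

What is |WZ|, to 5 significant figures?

5.1764

Checks: |FZ| = 31.20 ✓; |ZN| = 38.60 ✓.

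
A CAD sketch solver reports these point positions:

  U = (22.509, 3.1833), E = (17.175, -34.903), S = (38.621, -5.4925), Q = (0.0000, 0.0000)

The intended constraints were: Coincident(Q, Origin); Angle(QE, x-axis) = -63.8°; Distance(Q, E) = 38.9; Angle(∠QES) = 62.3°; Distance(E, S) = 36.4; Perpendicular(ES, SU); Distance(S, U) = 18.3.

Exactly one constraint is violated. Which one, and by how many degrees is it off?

Perpendicular(ES, SU) — off by 7.80°.

Q = (0.00, 0.00) ✓; QE at -63.80° ✓; |QE| = 38.90 ✓; ∠QES = 62.30° ✓; |ES| = 36.40 ✓; ∠(ES, SU) = 97.80° ✗; |SU| = 18.30 ✓.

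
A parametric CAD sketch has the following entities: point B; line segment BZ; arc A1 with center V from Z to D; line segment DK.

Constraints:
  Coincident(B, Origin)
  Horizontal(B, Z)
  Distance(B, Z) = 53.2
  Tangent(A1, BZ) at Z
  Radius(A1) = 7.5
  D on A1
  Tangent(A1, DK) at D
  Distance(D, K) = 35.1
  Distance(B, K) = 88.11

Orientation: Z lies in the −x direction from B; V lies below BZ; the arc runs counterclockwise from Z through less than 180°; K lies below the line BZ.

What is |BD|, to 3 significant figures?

58.2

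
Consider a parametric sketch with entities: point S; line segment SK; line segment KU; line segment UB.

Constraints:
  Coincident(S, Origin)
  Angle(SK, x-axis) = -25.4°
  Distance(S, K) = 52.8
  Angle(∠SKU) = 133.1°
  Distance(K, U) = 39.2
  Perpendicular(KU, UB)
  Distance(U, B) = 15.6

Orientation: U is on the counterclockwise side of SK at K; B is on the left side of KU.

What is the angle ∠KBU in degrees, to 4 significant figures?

68.30°

S is at the origin; SK runs at -25.4° with length 52.8, so K = 52.8·(cos -25.4°, sin -25.4°) = (47.70, -22.65). ∠SKU = 133.1°, so KU runs at -25.4° + (180° − 133.1°) = 21.50° from the x-axis; with |KU| = 39.2, U = K + 39.2·(cos 21.50°, sin 21.50°) = (84.17, -8.281). The perpendicularity gives UB at right angles to KU; with |UB| = 15.6 on the left of KU, B = U + 15.6·(-0.3665, 0.9304) = (78.45, 6.234). Then cos ∠KBU = BK·BU / (|BK||BU|), giving 68.30°.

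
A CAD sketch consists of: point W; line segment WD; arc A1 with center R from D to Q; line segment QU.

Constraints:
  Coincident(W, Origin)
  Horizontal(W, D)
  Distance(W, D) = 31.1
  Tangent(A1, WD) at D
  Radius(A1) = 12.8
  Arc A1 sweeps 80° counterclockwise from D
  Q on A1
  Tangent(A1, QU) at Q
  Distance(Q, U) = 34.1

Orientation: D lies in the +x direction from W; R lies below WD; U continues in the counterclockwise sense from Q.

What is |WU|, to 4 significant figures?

45.91

W is at the origin; WD is horizontal with |WD| = 31.1 and D on the +x side, so D = (31.10, 0.000). Tangency of A1 to WD means the radius RD is perpendicular to WD, so R = D + (0, -12.8) = (31.10, -12.80). On A1, D sits at bearing 90° from R; an 80° counterclockwise sweep puts Q at bearing 170°, so Q = R + 12.8·(cos 170°, sin 170°) = (18.49, -10.58). Tangency of A1 to QU means the radius RQ is perpendicular to QU, so QU runs along (−sin 170°, cos 170°); with |QU| = 34.1, U = (12.57, -44.16). Then |WU| = |U − W| = 45.91.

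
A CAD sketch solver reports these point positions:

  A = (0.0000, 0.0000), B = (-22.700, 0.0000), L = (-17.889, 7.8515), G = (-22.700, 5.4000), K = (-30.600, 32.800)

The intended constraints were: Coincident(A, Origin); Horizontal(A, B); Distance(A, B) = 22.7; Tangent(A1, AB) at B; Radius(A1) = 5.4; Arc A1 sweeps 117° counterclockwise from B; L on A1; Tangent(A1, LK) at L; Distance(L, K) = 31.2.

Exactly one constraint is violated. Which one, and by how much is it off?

Distance(L, K) = 31.2 — off by 3.20.

A = (0.00, 0.00) ✓; A.y = 0.00, B.y = 0.00 ✓; |AB| = 22.70 ✓; ∠(GB, BA) = 90.00° ✓; |GB| = 5.400 ✓; bearing(G→L) − bearing(G→B) = 117.0° ✓; |GL| = 5.400 ✓; ∠(GL, LK) = 90.00° ✓; |LK| = 28.00 ✗.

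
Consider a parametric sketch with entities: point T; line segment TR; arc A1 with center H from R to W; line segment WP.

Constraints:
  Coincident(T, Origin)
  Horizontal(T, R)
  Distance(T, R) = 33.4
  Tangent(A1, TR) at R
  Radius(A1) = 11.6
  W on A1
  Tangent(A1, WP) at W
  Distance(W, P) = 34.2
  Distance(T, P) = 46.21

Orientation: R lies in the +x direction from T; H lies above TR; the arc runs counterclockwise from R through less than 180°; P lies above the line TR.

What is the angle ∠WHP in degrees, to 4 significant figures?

71.26°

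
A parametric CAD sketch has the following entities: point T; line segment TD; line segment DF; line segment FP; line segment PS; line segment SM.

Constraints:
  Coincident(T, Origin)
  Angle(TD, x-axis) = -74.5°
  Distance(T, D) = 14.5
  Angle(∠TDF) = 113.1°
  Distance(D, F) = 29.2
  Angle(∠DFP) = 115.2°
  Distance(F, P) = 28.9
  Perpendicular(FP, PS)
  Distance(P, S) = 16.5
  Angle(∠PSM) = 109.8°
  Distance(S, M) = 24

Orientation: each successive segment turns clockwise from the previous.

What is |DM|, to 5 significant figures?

18.837

FP is perpendicular to PS, so PS runs at 63.800°; with |PS| = 16.5, S = (-37.591, -4.6256). ∠PSM = 109.8° gives SM at -6.4000° from the x-axis; with |SM| = 24.0, M = (-13.741, -7.3009). Then |DM| = |M − D| = 18.837.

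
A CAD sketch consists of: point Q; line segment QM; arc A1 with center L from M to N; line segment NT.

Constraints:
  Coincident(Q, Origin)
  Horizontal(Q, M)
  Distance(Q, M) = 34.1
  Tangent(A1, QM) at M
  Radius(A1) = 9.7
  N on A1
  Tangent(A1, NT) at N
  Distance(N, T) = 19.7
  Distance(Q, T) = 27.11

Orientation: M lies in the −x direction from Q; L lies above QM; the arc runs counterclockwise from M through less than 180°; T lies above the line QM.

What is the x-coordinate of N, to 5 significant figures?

-25.685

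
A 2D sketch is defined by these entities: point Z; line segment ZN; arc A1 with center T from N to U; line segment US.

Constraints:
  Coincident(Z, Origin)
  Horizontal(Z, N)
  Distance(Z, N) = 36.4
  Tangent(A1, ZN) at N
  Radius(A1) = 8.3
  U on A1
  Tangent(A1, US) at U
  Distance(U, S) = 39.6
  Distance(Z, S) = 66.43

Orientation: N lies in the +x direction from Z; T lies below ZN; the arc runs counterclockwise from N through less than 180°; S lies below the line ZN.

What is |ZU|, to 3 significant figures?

31.3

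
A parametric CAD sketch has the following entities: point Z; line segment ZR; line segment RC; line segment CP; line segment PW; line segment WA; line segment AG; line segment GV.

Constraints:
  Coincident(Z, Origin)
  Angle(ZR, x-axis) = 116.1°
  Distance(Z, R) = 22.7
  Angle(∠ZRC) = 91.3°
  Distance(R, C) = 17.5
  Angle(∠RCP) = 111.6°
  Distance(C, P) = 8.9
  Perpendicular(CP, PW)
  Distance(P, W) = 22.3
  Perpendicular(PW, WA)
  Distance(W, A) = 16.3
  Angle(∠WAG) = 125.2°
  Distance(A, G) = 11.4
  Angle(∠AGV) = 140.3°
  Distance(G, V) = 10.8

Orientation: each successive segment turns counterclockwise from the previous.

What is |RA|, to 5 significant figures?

6.1045

Z is at the origin; ZR runs at 116.1° with length 22.7, so R = (-9.9866, 20.385). ∠ZRC = 91.3° gives RC at -155.20° from the x-axis; with |RC| = 17.5, C = (-25.873, 13.045). ∠RCP = 111.6° gives CP at -86.800° from the x-axis; with |CP| = 8.9, P = (-25.376, 4.1587). CP ⟂ PW, so PW runs at 3.2000°; with |PW| = 22.3, W = (-3.1107, 5.4035). The perpendicularity gives WA at right angles to PW, so WA runs at 93.200°; with |WA| = 16.3, A = (-4.0206, 21.678). Then |RA| = |A − R| = 6.1045.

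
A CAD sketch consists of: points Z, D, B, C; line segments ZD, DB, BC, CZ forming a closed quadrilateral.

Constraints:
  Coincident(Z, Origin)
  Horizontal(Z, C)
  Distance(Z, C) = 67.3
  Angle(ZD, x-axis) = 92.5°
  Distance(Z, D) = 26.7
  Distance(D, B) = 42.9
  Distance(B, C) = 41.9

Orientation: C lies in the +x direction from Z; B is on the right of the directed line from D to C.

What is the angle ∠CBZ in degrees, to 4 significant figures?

156.7°

Checks: |DB| = 42.90 ✓; |BC| = 41.90 ✓.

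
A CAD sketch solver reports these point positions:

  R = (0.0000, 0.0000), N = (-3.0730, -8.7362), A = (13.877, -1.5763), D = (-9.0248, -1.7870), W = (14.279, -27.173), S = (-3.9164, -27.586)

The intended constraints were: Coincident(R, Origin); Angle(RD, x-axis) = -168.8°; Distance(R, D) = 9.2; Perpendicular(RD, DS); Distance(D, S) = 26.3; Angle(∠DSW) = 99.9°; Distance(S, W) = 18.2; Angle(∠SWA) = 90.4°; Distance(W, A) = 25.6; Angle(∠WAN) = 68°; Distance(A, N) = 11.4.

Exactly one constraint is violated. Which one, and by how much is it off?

Distance(A, N) = 11.4 — off by 7.00.

R = (0.00, 0.00) ✓; RD at -168.8° ✓; |RD| = 9.200 ✓; ∠(RD, DS) = 90.00° ✓; |DS| = 26.30 ✓; ∠DSW = 99.90° ✓; |SW| = 18.20 ✓; ∠SWA = 90.40° ✓; |WA| = 25.60 ✓; ∠WAN = 68.00° ✓; |AN| = 18.40 ✗.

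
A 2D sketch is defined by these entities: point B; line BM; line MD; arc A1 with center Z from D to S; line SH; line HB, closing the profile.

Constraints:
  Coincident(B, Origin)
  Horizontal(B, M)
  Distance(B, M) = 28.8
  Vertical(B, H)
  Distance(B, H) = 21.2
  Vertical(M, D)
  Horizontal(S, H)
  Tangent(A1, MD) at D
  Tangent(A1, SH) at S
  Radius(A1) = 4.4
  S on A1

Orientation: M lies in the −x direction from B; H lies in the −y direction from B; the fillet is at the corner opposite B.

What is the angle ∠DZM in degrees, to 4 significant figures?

75.32°

B is at the origin; BM is horizontal with |BM| = 28.8 and M on the −x side, so M = (-28.80, 0.000). BH is vertical with |BH| = 21.2 and H on the −y side, so H = (0.000, -21.20). The virtual corner opposite B is at (-28.80, -21.20). Tangency of A1 to MD means the radius ZD is perpendicular to MD and tangency of A1 to SH means the radius ZS is perpendicular to SH, with radius 4.4, so the center Z sits 4.4 in from both sides at Z = (-24.40, -16.80). That places the tangent points at D = (-28.80, -16.80) on MD and S = (-24.40, -21.20) on SH. Then cos ∠DZM = ZD·ZM / (|ZD||ZM|), giving 75.32°.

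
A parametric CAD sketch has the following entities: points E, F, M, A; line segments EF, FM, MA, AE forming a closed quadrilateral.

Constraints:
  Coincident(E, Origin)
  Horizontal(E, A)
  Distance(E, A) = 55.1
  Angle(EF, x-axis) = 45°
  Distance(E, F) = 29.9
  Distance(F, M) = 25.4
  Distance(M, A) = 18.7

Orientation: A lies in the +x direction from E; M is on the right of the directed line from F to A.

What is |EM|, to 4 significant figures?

36.43

Checks: |FM| = 25.40 ✓; |MA| = 18.70 ✓.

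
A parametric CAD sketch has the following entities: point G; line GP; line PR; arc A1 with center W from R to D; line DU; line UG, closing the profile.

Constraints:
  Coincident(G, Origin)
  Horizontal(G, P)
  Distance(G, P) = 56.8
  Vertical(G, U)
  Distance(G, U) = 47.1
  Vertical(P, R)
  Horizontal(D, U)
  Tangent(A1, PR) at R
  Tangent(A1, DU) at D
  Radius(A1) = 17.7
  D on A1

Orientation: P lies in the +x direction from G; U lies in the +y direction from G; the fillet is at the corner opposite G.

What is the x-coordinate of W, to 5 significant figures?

39.100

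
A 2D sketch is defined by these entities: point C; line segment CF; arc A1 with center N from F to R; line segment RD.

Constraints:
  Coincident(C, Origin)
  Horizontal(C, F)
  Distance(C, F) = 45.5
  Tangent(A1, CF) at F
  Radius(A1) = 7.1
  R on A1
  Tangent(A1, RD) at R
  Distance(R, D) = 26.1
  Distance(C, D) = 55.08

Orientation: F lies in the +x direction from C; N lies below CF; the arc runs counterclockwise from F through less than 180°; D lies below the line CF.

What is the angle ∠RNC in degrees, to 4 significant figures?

19.40°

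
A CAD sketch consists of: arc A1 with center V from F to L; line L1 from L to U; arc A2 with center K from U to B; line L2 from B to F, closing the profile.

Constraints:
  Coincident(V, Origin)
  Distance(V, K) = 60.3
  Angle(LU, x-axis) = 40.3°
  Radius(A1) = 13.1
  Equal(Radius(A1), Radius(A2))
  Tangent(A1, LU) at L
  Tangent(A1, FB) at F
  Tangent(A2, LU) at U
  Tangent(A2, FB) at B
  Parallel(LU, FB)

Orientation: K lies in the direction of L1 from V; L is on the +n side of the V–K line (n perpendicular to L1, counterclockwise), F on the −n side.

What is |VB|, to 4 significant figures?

61.71

The slot axis is L1's direction at 40.3°, so u = (cos 40.3°, sin 40.3°) = (0.7627, 0.6468) and n = (−sin 40.3°, cos 40.3°) = (-0.6468, 0.7627). V is at the origin and K lies 60.3 along u from V, so K = 60.3·u = (45.99, 39.00). Tangency of A1 to both parallel lines with radius 13.1 puts L and F at V ± 13.1·n: L = (-8.473, 9.991), F = (8.473, -9.991). Equal radii place U and B the same way about K: U = K + 13.1·n = (37.52, 48.99), B = K − 13.1·n = (54.46, 29.01). Then |VB| = |B − V| = 61.71.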